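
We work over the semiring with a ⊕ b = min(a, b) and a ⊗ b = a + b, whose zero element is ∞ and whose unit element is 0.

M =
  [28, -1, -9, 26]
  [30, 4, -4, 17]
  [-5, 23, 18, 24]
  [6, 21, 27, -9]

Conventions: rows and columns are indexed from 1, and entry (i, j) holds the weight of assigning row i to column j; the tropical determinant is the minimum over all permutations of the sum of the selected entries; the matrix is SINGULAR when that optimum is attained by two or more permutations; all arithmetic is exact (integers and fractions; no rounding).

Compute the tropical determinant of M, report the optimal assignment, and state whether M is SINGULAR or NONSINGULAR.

σ = (1, 2, 3, 4): 28 + 4 + 18 + (-9) = 41
σ = (1, 2, 4, 3): 28 + 4 + 24 + 27 = 83
σ = (1, 3, 2, 4): 28 + (-4) + 23 + (-9) = 38
σ = (1, 3, 4, 2): 28 + (-4) + 24 + 21 = 69
σ = (1, 4, 2, 3): 28 + 17 + 23 + 27 = 95
σ = (1, 4, 3, 2): 28 + 17 + 18 + 21 = 84
σ = (2, 1, 3, 4): (-1) + 30 + 18 + (-9) = 38
σ = (2, 1, 4, 3): (-1) + 30 + 24 + 27 = 80
σ = (2, 3, 1, 4): (-1) + (-4) + (-5) + (-9) = -19
σ = (2, 3, 4, 1): (-1) + (-4) + 24 + 6 = 25
σ = (2, 4, 1, 3): (-1) + 17 + (-5) + 27 = 38
σ = (2, 4, 3, 1): (-1) + 17 + 18 + 6 = 40
σ = (3, 1, 2, 4): (-9) + 30 + 23 + (-9) = 35
σ = (3, 1, 4, 2): (-9) + 30 + 24 + 21 = 66
σ = (3, 2, 1, 4): (-9) + 4 + (-5) + (-9) = -19
σ = (3, 2, 4, 1): (-9) + 4 + 24 + 6 = 25
σ = (3, 4, 1, 2): (-9) + 17 + (-5) + 21 = 24
σ = (3, 4, 2, 1): (-9) + 17 + 23 + 6 = 37
σ = (4, 1, 2, 3): 26 + 30 + 23 + 27 = 106
σ = (4, 1, 3, 2): 26 + 30 + 18 + 21 = 95
σ = (4, 2, 1, 3): 26 + 4 + (-5) + 27 = 52
σ = (4, 2, 3, 1): 26 + 4 + 18 + 6 = 54
σ = (4, 3, 1, 2): 26 + (-4) + (-5) + 21 = 38
σ = (4, 3, 2, 1): 26 + (-4) + 23 + 6 = 51
Optimal value attained by: σ = (2, 3, 1, 4).
Answer: det⊕(M) = -19; verdict: SINGULAR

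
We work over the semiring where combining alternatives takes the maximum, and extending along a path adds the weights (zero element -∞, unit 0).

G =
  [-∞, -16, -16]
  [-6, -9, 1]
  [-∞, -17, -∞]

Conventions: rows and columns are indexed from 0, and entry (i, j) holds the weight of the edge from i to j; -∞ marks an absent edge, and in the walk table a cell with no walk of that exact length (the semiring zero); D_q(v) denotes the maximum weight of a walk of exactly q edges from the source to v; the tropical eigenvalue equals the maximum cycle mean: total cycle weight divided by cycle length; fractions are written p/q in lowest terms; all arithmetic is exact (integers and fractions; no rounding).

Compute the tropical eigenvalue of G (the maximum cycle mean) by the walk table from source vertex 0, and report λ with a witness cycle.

q=0: [0, -∞, -∞]
q=1: [-∞, -16, -16]
q=2: [-22, -25, -15]
q=3: [-31, -32, -24]
Optimal cycle mean attained by: cycle 1->2->1, total 1 + (-17), length 2.
Answer: λ = -8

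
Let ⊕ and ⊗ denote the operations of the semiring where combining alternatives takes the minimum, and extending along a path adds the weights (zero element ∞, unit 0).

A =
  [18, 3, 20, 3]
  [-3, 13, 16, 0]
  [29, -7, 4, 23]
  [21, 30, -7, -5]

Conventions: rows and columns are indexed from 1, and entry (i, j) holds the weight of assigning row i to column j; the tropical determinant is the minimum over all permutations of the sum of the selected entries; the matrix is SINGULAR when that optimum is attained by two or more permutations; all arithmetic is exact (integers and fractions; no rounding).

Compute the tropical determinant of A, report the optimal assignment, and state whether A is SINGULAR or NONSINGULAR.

σ = (1, 2, 3, 4): 18 + 13 + 4 + (-5) = 30
σ = (1, 2, 4, 3): 18 + 13 + 23 + (-7) = 47
σ = (1, 3, 2, 4): 18 + 16 + (-7) + (-5) = 22
σ = (1, 3, 4, 2): 18 + 16 + 23 + 30 = 87
σ = (1, 4, 2, 3): 18 + 0 + (-7) + (-7) = 4
σ = (1, 4, 3, 2): 18 + 0 + 4 + 30 = 52
σ = (2, 1, 3, 4): 3 + (-3) + 4 + (-5) = -1
σ = (2, 1, 4, 3): 3 + (-3) + 23 + (-7) = 16
σ = (2, 3, 1, 4): 3 + 16 + 29 + (-5) = 43
σ = (2, 3, 4, 1): 3 + 16 + 23 + 21 = 63
σ = (2, 4, 1, 3): 3 + 0 + 29 + (-7) = 25
σ = (2, 4, 3, 1): 3 + 0 + 4 + 21 = 28
σ = (3, 1, 2, 4): 20 + (-3) + (-7) + (-5) = 5
σ = (3, 1, 4, 2): 20 + (-3) + 23 + 30 = 70
σ = (3, 2, 1, 4): 20 + 13 + 29 + (-5) = 57
σ = (3, 2, 4, 1): 20 + 13 + 23 + 21 = 77
σ = (3, 4, 1, 2): 20 + 0 + 29 + 30 = 79
σ = (3, 4, 2, 1): 20 + 0 + (-7) + 21 = 34
σ = (4, 1, 2, 3): 3 + (-3) + (-7) + (-7) = -14
σ = (4, 1, 3, 2): 3 + (-3) + 4 + 30 = 34
σ = (4, 2, 1, 3): 3 + 13 + 29 + (-7) = 38
σ = (4, 2, 3, 1): 3 + 13 + 4 + 21 = 41
σ = (4, 3, 1, 2): 3 + 16 + 29 + 30 = 78
σ = (4, 3, 2, 1): 3 + 16 + (-7) + 21 = 33
Optimal value attained by: σ = (4, 1, 2, 3).
Answer: det⊕(A) = -14; verdict: NONSINGULAR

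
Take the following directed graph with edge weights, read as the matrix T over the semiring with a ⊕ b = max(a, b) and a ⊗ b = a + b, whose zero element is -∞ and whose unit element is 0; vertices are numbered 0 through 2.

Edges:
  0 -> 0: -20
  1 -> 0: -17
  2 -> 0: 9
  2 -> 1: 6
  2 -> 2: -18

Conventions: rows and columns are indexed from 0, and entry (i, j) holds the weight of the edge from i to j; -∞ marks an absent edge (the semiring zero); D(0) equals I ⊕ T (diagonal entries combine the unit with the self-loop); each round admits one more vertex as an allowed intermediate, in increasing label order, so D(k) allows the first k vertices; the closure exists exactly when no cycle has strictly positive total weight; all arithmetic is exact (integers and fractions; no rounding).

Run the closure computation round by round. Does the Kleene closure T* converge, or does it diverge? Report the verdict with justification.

D(0):
  [0, -∞, -∞]
  [-17, 0, -∞]
  [9, 6, 0]
D(1):
  [0, -∞, -∞]
  [-17, 0, -∞]
  [9, 6, 0]
D(2):
  [0, -∞, -∞]
  [-17, 0, -∞]
  [9, 6, 0]
D(3):
  [0, -∞, -∞]
  [-17, 0, -∞]
  [9, 6, 0]
Key observation: every diagonal entry stays at the unit through all rounds, so no improving cycle exists.
Answer: CONVERGES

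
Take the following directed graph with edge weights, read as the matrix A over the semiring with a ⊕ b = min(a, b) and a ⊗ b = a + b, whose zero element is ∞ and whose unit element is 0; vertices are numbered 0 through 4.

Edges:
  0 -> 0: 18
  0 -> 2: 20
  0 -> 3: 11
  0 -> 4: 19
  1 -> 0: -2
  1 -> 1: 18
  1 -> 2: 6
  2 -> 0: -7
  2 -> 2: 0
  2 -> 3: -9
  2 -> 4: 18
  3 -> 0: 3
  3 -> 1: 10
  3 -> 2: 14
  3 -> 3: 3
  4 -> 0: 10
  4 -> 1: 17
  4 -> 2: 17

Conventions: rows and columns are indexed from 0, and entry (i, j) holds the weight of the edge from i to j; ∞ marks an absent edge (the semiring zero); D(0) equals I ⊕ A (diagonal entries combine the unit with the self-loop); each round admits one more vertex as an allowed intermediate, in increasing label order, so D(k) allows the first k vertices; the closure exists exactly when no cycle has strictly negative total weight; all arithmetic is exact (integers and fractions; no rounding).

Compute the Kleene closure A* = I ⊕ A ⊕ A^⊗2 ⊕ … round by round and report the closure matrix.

D(0):
  [0, ∞, 20, 11, 19]
  [-2, 0, 6, ∞, ∞]
  [-7, ∞, 0, -9, 18]
  [3, 10, 14, 0, ∞]
  [10, 17, 17, ∞, 0]
D(1):
  [0, ∞, 20, 11, 19]
  [-2, 0, 6, 9, 17]
  [-7, ∞, 0, -9, 12]
  [3, 10, 14, 0, 22]
  [10, 17, 17, 21, 0]
D(2):
  [0, ∞, 20, 11, 19]
  [-2, 0, 6, 9, 17]
  [-7, ∞, 0, -9, 12]
  [3, 10, 14, 0, 22]
  [10, 17, 17, 21, 0]
D(3):
  [0, ∞, 20, 11, 19]
  [-2, 0, 6, -3, 17]
  [-7, ∞, 0, -9, 12]
  [3, 10, 14, 0, 22]
  [10, 17, 17, 8, 0]
D(4):
  [0, 21, 20, 11, 19]
  [-2, 0, 6, -3, 17]
  [-7, 1, 0, -9, 12]
  [3, 10, 14, 0, 22]
  [10, 17, 17, 8, 0]
D(5):
  [0, 21, 20, 11, 19]
  [-2, 0, 6, -3, 17]
  [-7, 1, 0, -9, 12]
  [3, 10, 14, 0, 22]
  [10, 17, 17, 8, 0]
Answer: A* = [[0, 21, 20, 11, 19], [-2, 0, 6, -3, 17], [-7, 1, 0, -9, 12], [3, 10, 14, 0, 22], [10, 17, 17, 8, 0]]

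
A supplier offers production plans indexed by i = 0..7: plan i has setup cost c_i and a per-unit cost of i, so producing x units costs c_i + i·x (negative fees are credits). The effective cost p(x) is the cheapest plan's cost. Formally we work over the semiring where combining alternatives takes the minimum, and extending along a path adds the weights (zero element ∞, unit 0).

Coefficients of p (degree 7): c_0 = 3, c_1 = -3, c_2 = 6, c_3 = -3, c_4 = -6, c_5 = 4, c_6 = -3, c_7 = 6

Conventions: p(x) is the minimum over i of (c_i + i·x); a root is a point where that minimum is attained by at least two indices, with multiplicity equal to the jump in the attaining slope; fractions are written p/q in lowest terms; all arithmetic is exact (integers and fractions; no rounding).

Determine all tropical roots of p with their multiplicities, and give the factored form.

hull edge (i=0, c=3) to (i=1, c=-3): slope -6, span 1
hull edge (i=1, c=-3) to (i=4, c=-6): slope -1, span 3
hull edge (i=4, c=-6) to (i=6, c=-3): slope 3/2, span 2
hull edge (i=6, c=-3) to (i=7, c=6): slope 9, span 1
Factored form: p(x) = 6 ⊗ (x ⊕ (-9)) ⊗ (x ⊕ (-3/2)) ⊗ (x ⊕ (-3/2)) ⊗ (x ⊕ 1) ⊗ (x ⊕ 1) ⊗ (x ⊕ 1) ⊗ (x ⊕ 6)
Answer: roots = -9 (mult 1), -3/2 (mult 2), 1 (mult 3), 6 (mult 1)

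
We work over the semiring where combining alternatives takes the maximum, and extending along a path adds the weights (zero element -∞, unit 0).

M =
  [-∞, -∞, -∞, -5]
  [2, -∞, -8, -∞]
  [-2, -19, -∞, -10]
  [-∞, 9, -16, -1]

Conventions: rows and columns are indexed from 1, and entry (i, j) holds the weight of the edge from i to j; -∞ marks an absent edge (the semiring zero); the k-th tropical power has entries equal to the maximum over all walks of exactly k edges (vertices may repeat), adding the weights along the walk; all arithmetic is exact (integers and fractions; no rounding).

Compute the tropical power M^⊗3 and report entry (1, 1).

M^⊗2:
  [-∞, 4, -21, -6]
  [-10, -27, -∞, -3]
  [-17, -1, -26, -7]
  [11, 8, 1, -2]
M^⊗3:
  [6, 3, -4, -7]
  [-25, 6, -19, -4]
  [1, 2, -9, -8]
  [10, 7, 0, 6]
Key observation: the optimum is the walk 1->4->2->1, with weight (-5) + 9 + 2 = 6.
Optimal value attained by: walk 1->4->2->1.
Answer: (M^⊗3)[1][1] = 6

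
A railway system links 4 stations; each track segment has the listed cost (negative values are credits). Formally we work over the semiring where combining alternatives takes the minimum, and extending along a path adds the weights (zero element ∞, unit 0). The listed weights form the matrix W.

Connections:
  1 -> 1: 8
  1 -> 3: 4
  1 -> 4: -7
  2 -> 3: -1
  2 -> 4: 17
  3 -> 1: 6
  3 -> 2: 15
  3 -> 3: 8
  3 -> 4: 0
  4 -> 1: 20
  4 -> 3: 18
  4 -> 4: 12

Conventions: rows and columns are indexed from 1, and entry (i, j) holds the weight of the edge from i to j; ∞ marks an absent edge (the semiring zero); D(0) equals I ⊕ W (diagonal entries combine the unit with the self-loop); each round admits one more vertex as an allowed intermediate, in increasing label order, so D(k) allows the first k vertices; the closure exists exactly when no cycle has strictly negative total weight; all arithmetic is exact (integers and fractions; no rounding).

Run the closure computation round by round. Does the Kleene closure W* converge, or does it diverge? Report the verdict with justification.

D(0):
  [0, ∞, 4, -7]
  [∞, 0, -1, 17]
  [6, 15, 0, 0]
  [20, ∞, 18, 0]
D(1):
  [0, ∞, 4, -7]
  [∞, 0, -1, 17]
  [6, 15, 0, -1]
  [20, ∞, 18, 0]
D(2):
  [0, ∞, 4, -7]
  [∞, 0, -1, 17]
  [6, 15, 0, -1]
  [20, ∞, 18, 0]
D(3):
  [0, 19, 4, -7]
  [5, 0, -1, -2]
  [6, 15, 0, -1]
  [20, 33, 18, 0]
D(4):
  [0, 19, 4, -7]
  [5, 0, -1, -2]
  [6, 15, 0, -1]
  [20, 33, 18, 0]
Key observation: every diagonal entry stays at the unit through all rounds, so no improving cycle exists.
Answer: CONVERGES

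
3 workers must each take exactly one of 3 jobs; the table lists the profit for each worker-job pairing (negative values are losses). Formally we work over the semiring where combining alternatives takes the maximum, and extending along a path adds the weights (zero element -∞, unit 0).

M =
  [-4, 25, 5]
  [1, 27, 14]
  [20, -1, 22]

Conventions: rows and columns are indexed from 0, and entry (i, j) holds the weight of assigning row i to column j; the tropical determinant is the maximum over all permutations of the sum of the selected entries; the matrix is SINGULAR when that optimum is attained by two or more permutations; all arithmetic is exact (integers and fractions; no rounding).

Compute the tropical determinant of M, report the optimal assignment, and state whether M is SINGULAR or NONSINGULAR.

σ = (0, 1, 2): (-4) + 27 + 22 = 45
σ = (0, 2, 1): (-4) + 14 + (-1) = 9
σ = (1, 0, 2): 25 + 1 + 22 = 48
σ = (1, 2, 0): 25 + 14 + 20 = 59
σ = (2, 0, 1): 5 + 1 + (-1) = 5
σ = (2, 1, 0): 5 + 27 + 20 = 52
Optimal value attained by: σ = (1, 2, 0).
Answer: det⊕(M) = 59; verdict: NONSINGULAR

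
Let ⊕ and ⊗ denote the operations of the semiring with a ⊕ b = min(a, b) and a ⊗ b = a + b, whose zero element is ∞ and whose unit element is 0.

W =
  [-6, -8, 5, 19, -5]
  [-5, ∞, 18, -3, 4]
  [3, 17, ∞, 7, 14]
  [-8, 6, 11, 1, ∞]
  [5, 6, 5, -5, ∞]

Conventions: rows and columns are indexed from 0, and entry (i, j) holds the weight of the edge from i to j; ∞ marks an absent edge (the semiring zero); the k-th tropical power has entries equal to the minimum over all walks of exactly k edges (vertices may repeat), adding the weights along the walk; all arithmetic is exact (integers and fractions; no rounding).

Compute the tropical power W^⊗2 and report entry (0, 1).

W^⊗2:
  [-13, -14, -1, -11, -11]
  [-11, -13, 0, -2, -10]
  [-3, -5, 8, 8, -2]
  [-14, -16, -3, 2, -13]
  [-13, -3, 6, -4, 0]
Key observation: the optimum is the walk 0->0->1, with weight (-6) + (-8) = -14.
Optimal value attained by: walk 0->0->1.
Answer: (W^⊗2)[0][1] = -14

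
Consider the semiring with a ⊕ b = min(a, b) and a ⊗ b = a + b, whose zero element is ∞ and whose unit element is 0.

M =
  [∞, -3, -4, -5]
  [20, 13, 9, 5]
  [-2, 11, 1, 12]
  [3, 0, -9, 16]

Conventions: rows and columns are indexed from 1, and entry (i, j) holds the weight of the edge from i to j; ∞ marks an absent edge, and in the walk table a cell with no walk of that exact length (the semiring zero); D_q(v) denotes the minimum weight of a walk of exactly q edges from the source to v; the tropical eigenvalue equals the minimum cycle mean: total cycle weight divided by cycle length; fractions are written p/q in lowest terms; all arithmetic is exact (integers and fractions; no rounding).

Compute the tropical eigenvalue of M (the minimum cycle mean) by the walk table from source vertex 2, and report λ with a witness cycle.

q=0: [∞, 0, ∞, ∞]
q=1: [20, 13, 9, 5]
q=2: [7, 5, -4, 15]
q=3: [-6, 4, -3, 2]
q=4: [-5, -9, -10, -11]
Optimal cycle mean attained by: cycle 1->4->3->1, total (-5) + (-9) + (-2), length 3.
Answer: λ = -16/3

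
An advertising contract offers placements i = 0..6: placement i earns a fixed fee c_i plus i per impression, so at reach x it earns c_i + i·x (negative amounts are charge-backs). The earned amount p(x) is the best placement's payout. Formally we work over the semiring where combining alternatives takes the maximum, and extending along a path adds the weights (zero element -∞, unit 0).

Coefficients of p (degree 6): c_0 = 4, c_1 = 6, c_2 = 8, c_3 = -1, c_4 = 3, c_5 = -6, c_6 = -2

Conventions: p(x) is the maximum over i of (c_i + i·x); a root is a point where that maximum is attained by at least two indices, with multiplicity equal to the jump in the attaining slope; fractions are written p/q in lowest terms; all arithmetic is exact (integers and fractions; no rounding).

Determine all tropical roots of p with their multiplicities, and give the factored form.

hull edge (i=0, c=4) to (i=2, c=8): slope 2, span 2
hull edge (i=2, c=8) to (i=6, c=-2): slope -5/2, span 4
Factored form: p(x) = -2 ⊗ (x ⊕ (-2)) ⊗ (x ⊕ (-2)) ⊗ (x ⊕ 5/2) ⊗ (x ⊕ 5/2) ⊗ (x ⊕ 5/2) ⊗ (x ⊕ 5/2)
Answer: roots = -2 (mult 2), 5/2 (mult 4)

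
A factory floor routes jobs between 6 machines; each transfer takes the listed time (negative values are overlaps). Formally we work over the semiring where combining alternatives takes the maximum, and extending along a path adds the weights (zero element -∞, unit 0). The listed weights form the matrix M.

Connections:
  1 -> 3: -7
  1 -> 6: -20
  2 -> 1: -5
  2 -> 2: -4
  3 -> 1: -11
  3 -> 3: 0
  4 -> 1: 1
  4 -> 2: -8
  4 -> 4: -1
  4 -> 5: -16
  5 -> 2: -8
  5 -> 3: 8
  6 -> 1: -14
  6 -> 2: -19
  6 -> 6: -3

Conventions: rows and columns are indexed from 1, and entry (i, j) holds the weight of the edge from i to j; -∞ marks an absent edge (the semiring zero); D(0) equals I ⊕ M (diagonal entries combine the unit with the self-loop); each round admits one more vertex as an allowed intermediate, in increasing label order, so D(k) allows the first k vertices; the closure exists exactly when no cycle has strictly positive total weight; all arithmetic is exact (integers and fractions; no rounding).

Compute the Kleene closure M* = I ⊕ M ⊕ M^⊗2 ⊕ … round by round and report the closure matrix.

D(0):
  [0, -∞, -7, -∞, -∞, -20]
  [-5, 0, -∞, -∞, -∞, -∞]
  [-11, -∞, 0, -∞, -∞, -∞]
  [1, -8, -∞, 0, -16, -∞]
  [-∞, -8, 8, -∞, 0, -∞]
  [-14, -19, -∞, -∞, -∞, 0]
D(1):
  [0, -∞, -7, -∞, -∞, -20]
  [-5, 0, -12, -∞, -∞, -25]
  [-11, -∞, 0, -∞, -∞, -31]
  [1, -8, -6, 0, -16, -19]
  [-∞, -8, 8, -∞, 0, -∞]
  [-14, -19, -21, -∞, -∞, 0]
D(2):
  [0, -∞, -7, -∞, -∞, -20]
  [-5, 0, -12, -∞, -∞, -25]
  [-11, -∞, 0, -∞, -∞, -31]
  [1, -8, -6, 0, -16, -19]
  [-13, -8, 8, -∞, 0, -33]
  [-14, -19, -21, -∞, -∞, 0]
D(3):
  [0, -∞, -7, -∞, -∞, -20]
  [-5, 0, -12, -∞, -∞, -25]
  [-11, -∞, 0, -∞, -∞, -31]
  [1, -8, -6, 0, -16, -19]
  [-3, -8, 8, -∞, 0, -23]
  [-14, -19, -21, -∞, -∞, 0]
D(4):
  [0, -∞, -7, -∞, -∞, -20]
  [-5, 0, -12, -∞, -∞, -25]
  [-11, -∞, 0, -∞, -∞, -31]
  [1, -8, -6, 0, -16, -19]
  [-3, -8, 8, -∞, 0, -23]
  [-14, -19, -21, -∞, -∞, 0]
D(5):
  [0, -∞, -7, -∞, -∞, -20]
  [-5, 0, -12, -∞, -∞, -25]
  [-11, -∞, 0, -∞, -∞, -31]
  [1, -8, -6, 0, -16, -19]
  [-3, -8, 8, -∞, 0, -23]
  [-14, -19, -21, -∞, -∞, 0]
D(6):
  [0, -39, -7, -∞, -∞, -20]
  [-5, 0, -12, -∞, -∞, -25]
  [-11, -50, 0, -∞, -∞, -31]
  [1, -8, -6, 0, -16, -19]
  [-3, -8, 8, -∞, 0, -23]
  [-14, -19, -21, -∞, -∞, 0]
Answer: M* = [[0, -39, -7, -∞, -∞, -20], [-5, 0, -12, -∞, -∞, -25], [-11, -50, 0, -∞, -∞, -31], [1, -8, -6, 0, -16, -19], [-3, -8, 8, -∞, 0, -23], [-14, -19, -21, -∞, -∞, 0]]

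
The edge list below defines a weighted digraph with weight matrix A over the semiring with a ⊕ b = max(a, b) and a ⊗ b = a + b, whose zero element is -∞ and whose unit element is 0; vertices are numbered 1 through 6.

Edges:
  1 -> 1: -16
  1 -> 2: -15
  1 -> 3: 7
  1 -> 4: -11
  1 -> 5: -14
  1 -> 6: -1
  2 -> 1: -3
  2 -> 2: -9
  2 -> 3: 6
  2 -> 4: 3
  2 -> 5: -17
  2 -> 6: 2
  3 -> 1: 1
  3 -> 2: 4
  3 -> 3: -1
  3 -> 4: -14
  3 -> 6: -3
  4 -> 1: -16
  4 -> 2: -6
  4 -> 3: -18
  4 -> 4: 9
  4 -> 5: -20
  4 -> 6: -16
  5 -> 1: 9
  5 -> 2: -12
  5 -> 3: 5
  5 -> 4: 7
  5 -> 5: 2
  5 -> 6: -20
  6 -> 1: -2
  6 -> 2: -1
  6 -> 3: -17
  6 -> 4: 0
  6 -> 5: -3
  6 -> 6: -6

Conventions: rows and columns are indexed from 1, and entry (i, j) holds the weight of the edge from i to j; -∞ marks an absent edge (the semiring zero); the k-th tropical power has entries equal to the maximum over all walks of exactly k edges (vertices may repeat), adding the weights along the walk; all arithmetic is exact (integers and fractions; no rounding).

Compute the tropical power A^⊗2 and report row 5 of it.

A^⊗2:
  [8, 11, 6, -1, -4, 4]
  [7, 10, 5, 12, -1, 3]
  [1, 3, 10, 7, -6, 6]
  [-7, 3, 0, 18, -11, -4]
  [11, 9, 16, 16, 4, 8]
  [6, -6, 5, 9, -1, 1]
Answer: row 5 of A^⊗2 = [11, 9, 16, 16, 4, 8]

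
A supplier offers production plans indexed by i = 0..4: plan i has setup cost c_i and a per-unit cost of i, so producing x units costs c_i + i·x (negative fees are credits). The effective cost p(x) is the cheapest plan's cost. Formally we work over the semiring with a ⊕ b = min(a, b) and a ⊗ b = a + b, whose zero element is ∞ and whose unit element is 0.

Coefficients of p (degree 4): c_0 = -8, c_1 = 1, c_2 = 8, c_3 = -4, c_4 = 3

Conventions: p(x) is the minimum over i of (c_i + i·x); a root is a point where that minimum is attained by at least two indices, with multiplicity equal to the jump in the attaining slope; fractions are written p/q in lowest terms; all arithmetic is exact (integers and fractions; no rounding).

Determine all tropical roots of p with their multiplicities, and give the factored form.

hull edge (i=0, c=-8) to (i=3, c=-4): slope 4/3, span 3
hull edge (i=3, c=-4) to (i=4, c=3): slope 7, span 1
Factored form: p(x) = 3 ⊗ (x ⊕ (-7)) ⊗ (x ⊕ (-4/3)) ⊗ (x ⊕ (-4/3)) ⊗ (x ⊕ (-4/3))
Answer: roots = -7 (mult 1), -4/3 (mult 3)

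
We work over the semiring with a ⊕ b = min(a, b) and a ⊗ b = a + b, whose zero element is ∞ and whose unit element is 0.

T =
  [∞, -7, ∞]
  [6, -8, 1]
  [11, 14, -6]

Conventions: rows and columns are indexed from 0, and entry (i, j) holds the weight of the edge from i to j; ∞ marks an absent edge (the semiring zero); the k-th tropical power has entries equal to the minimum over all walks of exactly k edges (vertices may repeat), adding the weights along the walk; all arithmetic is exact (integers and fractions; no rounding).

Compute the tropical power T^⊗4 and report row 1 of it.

T^⊗2:
  [-1, -15, -6]
  [-2, -16, -7]
  [5, 4, -12]
T^⊗3:
  [-9, -23, -14]
  [-10, -24, -15]
  [-1, -4, -18]
T^⊗4:
  [-17, -31, -22]
  [-18, -32, -23]
  [-7, -12, -24]
Answer: row 1 of T^⊗4 = [-18, -32, -23]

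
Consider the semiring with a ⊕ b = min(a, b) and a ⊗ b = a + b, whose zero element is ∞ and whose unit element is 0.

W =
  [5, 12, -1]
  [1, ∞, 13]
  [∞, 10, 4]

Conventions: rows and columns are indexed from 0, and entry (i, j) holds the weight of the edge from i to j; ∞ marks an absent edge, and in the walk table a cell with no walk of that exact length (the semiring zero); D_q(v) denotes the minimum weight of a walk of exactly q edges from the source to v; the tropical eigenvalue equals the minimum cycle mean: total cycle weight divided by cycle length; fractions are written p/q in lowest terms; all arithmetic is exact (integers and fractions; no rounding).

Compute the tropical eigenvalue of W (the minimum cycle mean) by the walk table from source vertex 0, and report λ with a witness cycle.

q=0: [0, ∞, ∞]
q=1: [5, 12, -1]
q=2: [10, 9, 3]
q=3: [10, 13, 7]
Optimal cycle mean attained by: cycle 0->2->1->0, total (-1) + 10 + 1, length 3.
Answer: λ = 10/3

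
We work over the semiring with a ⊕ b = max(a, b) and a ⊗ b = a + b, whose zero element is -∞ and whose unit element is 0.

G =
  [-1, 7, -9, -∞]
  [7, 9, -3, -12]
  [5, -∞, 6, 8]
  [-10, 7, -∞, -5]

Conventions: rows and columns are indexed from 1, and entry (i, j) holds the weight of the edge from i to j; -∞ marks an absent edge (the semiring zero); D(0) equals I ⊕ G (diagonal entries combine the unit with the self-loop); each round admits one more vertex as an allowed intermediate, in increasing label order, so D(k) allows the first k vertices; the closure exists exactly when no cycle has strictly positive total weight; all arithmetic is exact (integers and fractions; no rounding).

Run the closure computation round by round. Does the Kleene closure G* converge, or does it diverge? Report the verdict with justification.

Detection: at round 0, diagonal entry (2, 2) turns strictly positive.
Key observation: the cycle 2->2 has total weight 9, which is strictly positive.
Answer: DIVERGES — positive cycle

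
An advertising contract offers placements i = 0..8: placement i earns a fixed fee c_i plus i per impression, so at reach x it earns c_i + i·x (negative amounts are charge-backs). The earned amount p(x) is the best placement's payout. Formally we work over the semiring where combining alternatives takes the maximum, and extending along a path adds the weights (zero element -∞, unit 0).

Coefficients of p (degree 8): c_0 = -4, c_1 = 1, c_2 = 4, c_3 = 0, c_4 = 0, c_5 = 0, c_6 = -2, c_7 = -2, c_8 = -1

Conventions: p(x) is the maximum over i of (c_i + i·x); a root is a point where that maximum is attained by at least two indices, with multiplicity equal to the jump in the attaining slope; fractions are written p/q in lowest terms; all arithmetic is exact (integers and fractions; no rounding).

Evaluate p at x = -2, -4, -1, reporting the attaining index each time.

p(-2) = max(-4+0·(-2)=-4, 1+1·(-2)=-1, 4+2·(-2)=0, 0+3·(-2)=-6, 0+4·(-2)=-8, 0+5·(-2)=-10, -2+6·(-2)=-14, -2+7·(-2)=-16, -1+8·(-2)=-17) = 0 (attained by i=2)
p(-4) = max(-4+0·(-4)=-4, 1+1·(-4)=-3, 4+2·(-4)=-4, 0+3·(-4)=-12, 0+4·(-4)=-16, 0+5·(-4)=-20, -2+6·(-4)=-26, -2+7·(-4)=-30, -1+8·(-4)=-33) = -3 (attained by i=1)
p(-1) = max(-4+0·(-1)=-4, 1+1·(-1)=0, 4+2·(-1)=2, 0+3·(-1)=-3, 0+4·(-1)=-4, 0+5·(-1)=-5, -2+6·(-1)=-8, -2+7·(-1)=-9, -1+8·(-1)=-9) = 2 (attained by i=2)
Answer: p(-2) = 0; p(-4) = -3; p(-1) = 2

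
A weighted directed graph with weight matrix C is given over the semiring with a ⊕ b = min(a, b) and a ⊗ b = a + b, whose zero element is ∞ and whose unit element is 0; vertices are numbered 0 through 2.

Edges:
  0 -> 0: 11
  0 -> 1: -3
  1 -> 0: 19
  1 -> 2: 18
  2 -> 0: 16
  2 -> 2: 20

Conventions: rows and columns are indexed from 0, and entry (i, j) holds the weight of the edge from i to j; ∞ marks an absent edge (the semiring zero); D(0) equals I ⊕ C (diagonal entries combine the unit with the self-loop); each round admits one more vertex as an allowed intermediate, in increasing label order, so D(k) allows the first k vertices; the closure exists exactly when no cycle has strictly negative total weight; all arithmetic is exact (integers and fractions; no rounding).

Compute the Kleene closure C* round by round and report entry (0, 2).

D(0):
  [0, -3, ∞]
  [19, 0, 18]
  [16, ∞, 0]
D(1):
  [0, -3, ∞]
  [19, 0, 18]
  [16, 13, 0]
D(2):
  [0, -3, 15]
  [19, 0, 18]
  [16, 13, 0]
D(3):
  [0, -3, 15]
  [19, 0, 18]
  [16, 13, 0]
Answer: C*[0][2] = 15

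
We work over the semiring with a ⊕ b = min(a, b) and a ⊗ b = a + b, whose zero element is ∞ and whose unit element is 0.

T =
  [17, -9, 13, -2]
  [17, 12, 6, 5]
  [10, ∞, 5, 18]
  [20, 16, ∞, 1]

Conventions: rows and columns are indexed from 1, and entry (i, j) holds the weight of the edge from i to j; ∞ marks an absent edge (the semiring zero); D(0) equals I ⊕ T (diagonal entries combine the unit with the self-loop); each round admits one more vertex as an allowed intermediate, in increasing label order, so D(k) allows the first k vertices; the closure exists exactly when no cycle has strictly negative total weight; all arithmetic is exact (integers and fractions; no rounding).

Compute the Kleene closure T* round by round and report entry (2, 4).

D(0):
  [0, -9, 13, -2]
  [17, 0, 6, 5]
  [10, ∞, 0, 18]
  [20, 16, ∞, 0]
D(1):
  [0, -9, 13, -2]
  [17, 0, 6, 5]
  [10, 1, 0, 8]
  [20, 11, 33, 0]
D(2):
  [0, -9, -3, -4]
  [17, 0, 6, 5]
  [10, 1, 0, 6]
  [20, 11, 17, 0]
D(3):
  [0, -9, -3, -4]
  [16, 0, 6, 5]
  [10, 1, 0, 6]
  [20, 11, 17, 0]
D(4):
  [0, -9, -3, -4]
  [16, 0, 6, 5]
  [10, 1, 0, 6]
  [20, 11, 17, 0]
Answer: T*[2][4] = 5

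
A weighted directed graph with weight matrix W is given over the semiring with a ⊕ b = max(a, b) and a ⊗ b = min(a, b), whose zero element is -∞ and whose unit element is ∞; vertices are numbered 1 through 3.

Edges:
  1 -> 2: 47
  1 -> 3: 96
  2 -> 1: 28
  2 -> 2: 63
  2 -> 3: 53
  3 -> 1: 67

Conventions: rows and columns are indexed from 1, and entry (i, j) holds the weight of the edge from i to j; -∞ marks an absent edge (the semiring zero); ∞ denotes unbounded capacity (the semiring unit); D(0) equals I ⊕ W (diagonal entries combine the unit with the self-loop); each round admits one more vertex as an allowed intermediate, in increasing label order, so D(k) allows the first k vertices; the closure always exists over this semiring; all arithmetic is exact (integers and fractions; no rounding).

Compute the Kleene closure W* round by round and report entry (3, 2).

D(0):
  [∞, 47, 96]
  [28, ∞, 53]
  [67, -∞, ∞]
D(1):
  [∞, 47, 96]
  [28, ∞, 53]
  [67, 47, ∞]
D(2):
  [∞, 47, 96]
  [28, ∞, 53]
  [67, 47, ∞]
D(3):
  [∞, 47, 96]
  [53, ∞, 53]
  [67, 47, ∞]
Answer: W*[3][2] = 47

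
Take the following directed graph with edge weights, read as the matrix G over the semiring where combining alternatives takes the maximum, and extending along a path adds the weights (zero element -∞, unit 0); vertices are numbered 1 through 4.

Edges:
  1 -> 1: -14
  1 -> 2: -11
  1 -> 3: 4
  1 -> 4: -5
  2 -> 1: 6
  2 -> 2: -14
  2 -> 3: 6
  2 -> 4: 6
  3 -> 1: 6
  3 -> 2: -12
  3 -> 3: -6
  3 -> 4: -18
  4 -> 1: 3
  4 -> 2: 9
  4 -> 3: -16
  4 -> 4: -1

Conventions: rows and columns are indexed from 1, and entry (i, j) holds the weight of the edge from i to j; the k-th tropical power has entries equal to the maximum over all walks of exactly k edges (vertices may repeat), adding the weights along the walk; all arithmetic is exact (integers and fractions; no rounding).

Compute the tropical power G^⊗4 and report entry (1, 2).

G^⊗2:
  [10, 4, -2, -5]
  [12, 15, 10, 5]
  [0, -5, 10, 1]
  [15, 8, 15, 15]
G^⊗3:
  [10, 4, 14, 10]
  [21, 14, 21, 21]
  [16, 10, 4, 1]
  [21, 24, 19, 14]
G^⊗4:
  [20, 19, 14, 10]
  [27, 30, 25, 20]
  [16, 10, 20, 16]
  [30, 23, 30, 30]
Key observation: the optimum is the walk 1->4->2->4->2, with weight (-5) + 9 + 6 + 9 = 19.
Optimal value attained by: walk 1->4->2->4->2.
Answer: (G^⊗4)[1][2] = 19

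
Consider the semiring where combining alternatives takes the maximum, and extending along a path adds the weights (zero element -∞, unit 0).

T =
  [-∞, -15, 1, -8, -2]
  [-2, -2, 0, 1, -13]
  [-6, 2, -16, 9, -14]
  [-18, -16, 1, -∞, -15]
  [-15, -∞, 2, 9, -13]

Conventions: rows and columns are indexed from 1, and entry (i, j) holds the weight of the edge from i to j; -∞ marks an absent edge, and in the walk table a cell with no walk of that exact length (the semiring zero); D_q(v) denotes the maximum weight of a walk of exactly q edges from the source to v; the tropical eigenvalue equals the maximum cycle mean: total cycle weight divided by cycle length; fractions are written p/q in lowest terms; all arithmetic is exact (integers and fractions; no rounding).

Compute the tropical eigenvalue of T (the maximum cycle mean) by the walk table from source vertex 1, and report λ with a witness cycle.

q=0: [0, -∞, -∞, -∞, -∞]
q=1: [-∞, -15, 1, -8, -2]
q=2: [-5, 3, 0, 10, -13]
q=3: [1, 2, 11, 9, -5]
q=4: [5, 13, 10, 20, -1]
q=5: [11, 12, 21, 19, 5]
Optimal cycle mean attained by: cycle 3->4->3, total 9 + 1, length 2.
Answer: λ = 5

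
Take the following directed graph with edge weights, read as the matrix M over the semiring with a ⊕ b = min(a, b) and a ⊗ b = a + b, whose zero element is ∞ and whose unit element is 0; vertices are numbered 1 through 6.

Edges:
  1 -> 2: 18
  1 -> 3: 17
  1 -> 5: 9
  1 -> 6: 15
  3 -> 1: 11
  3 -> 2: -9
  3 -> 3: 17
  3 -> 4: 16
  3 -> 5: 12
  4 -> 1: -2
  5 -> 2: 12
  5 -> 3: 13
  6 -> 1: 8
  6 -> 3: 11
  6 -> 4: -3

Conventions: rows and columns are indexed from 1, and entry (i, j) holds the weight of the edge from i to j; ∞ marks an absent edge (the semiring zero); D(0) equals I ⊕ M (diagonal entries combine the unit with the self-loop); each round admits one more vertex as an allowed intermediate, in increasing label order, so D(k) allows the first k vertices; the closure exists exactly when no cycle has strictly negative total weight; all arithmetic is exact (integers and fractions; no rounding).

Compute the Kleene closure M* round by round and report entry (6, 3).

D(0):
  [0, 18, 17, ∞, 9, 15]
  [∞, 0, ∞, ∞, ∞, ∞]
  [11, -9, 0, 16, 12, ∞]
  [-2, ∞, ∞, 0, ∞, ∞]
  [∞, 12, 13, ∞, 0, ∞]
  [8, ∞, 11, -3, ∞, 0]
D(1):
  [0, 18, 17, ∞, 9, 15]
  [∞, 0, ∞, ∞, ∞, ∞]
  [11, -9, 0, 16, 12, 26]
  [-2, 16, 15, 0, 7, 13]
  [∞, 12, 13, ∞, 0, ∞]
  [8, 26, 11, -3, 17, 0]
D(2):
  [0, 18, 17, ∞, 9, 15]
  [∞, 0, ∞, ∞, ∞, ∞]
  [11, -9, 0, 16, 12, 26]
  [-2, 16, 15, 0, 7, 13]
  [∞, 12, 13, ∞, 0, ∞]
  [8, 26, 11, -3, 17, 0]
D(3):
  [0, 8, 17, 33, 9, 15]
  [∞, 0, ∞, ∞, ∞, ∞]
  [11, -9, 0, 16, 12, 26]
  [-2, 6, 15, 0, 7, 13]
  [24, 4, 13, 29, 0, 39]
  [8, 2, 11, -3, 17, 0]
D(4):
  [0, 8, 17, 33, 9, 15]
  [∞, 0, ∞, ∞, ∞, ∞]
  [11, -9, 0, 16, 12, 26]
  [-2, 6, 15, 0, 7, 13]
  [24, 4, 13, 29, 0, 39]
  [-5, 2, 11, -3, 4, 0]
D(5):
  [0, 8, 17, 33, 9, 15]
  [∞, 0, ∞, ∞, ∞, ∞]
  [11, -9, 0, 16, 12, 26]
  [-2, 6, 15, 0, 7, 13]
  [24, 4, 13, 29, 0, 39]
  [-5, 2, 11, -3, 4, 0]
D(6):
  [0, 8, 17, 12, 9, 15]
  [∞, 0, ∞, ∞, ∞, ∞]
  [11, -9, 0, 16, 12, 26]
  [-2, 6, 15, 0, 7, 13]
  [24, 4, 13, 29, 0, 39]
  [-5, 2, 11, -3, 4, 0]
Answer: M*[6][3] = 11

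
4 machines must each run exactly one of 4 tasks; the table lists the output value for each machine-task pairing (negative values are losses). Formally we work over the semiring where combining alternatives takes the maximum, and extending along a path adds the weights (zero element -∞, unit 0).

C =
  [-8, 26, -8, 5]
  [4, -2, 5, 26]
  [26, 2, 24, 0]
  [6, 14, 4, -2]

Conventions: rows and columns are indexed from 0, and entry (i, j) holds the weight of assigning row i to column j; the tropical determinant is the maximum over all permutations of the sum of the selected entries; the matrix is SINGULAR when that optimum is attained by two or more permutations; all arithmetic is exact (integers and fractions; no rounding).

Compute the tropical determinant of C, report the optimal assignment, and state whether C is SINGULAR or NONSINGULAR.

σ = (0, 1, 2, 3): (-8) + (-2) + 24 + (-2) = 12
σ = (0, 1, 3, 2): (-8) + (-2) + 0 + 4 = -6
σ = (0, 2, 1, 3): (-8) + 5 + 2 + (-2) = -3
σ = (0, 2, 3, 1): (-8) + 5 + 0 + 14 = 11
σ = (0, 3, 1, 2): (-8) + 26 + 2 + 4 = 24
σ = (0, 3, 2, 1): (-8) + 26 + 24 + 14 = 56
σ = (1, 0, 2, 3): 26 + 4 + 24 + (-2) = 52
σ = (1, 0, 3, 2): 26 + 4 + 0 + 4 = 34
σ = (1, 2, 0, 3): 26 + 5 + 26 + (-2) = 55
σ = (1, 2, 3, 0): 26 + 5 + 0 + 6 = 37
σ = (1, 3, 0, 2): 26 + 26 + 26 + 4 = 82
σ = (1, 3, 2, 0): 26 + 26 + 24 + 6 = 82
σ = (2, 0, 1, 3): (-8) + 4 + 2 + (-2) = -4
σ = (2, 0, 3, 1): (-8) + 4 + 0 + 14 = 10
σ = (2, 1, 0, 3): (-8) + (-2) + 26 + (-2) = 14
σ = (2, 1, 3, 0): (-8) + (-2) + 0 + 6 = -4
σ = (2, 3, 0, 1): (-8) + 26 + 26 + 14 = 58
σ = (2, 3, 1, 0): (-8) + 26 + 2 + 6 = 26
σ = (3, 0, 1, 2): 5 + 4 + 2 + 4 = 15
σ = (3, 0, 2, 1): 5 + 4 + 24 + 14 = 47
σ = (3, 1, 0, 2): 5 + (-2) + 26 + 4 = 33
σ = (3, 1, 2, 0): 5 + (-2) + 24 + 6 = 33
σ = (3, 2, 0, 1): 5 + 5 + 26 + 14 = 50
σ = (3, 2, 1, 0): 5 + 5 + 2 + 6 = 18
Optimal value attained by: σ = (1, 3, 0, 2).
Answer: det⊕(C) = 82; verdict: SINGULAR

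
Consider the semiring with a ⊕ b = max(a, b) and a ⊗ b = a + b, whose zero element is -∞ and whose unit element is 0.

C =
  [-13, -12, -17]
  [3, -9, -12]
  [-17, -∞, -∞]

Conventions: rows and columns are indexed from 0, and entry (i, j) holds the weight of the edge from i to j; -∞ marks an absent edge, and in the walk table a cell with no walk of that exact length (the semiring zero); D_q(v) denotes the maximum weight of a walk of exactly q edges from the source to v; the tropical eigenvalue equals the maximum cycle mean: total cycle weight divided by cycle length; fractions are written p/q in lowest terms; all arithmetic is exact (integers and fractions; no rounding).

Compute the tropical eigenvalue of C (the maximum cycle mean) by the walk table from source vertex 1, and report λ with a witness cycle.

q=0: [-∞, 0, -∞]
q=1: [3, -9, -12]
q=2: [-6, -9, -14]
q=3: [-6, -18, -21]
Optimal cycle mean attained by: cycle 0->1->0, total (-12) + 3, length 2.
Answer: λ = -9/2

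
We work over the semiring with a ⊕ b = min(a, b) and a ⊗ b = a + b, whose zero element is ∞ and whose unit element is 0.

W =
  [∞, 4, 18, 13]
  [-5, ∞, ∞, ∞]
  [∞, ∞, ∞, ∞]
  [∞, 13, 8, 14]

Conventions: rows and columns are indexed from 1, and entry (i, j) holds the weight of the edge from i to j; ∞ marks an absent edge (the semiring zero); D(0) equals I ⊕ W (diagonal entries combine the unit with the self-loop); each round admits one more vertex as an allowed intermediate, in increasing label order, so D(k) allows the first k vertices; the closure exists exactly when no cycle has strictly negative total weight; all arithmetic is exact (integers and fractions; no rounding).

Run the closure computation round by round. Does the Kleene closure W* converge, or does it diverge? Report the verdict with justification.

D(0):
  [0, 4, 18, 13]
  [-5, 0, ∞, ∞]
  [∞, ∞, 0, ∞]
  [∞, 13, 8, 0]
Detection: at round 1, diagonal entry (2, 2) turns strictly negative.
Key observation: the cycle 2->1->2 has total weight (-5) + 4, which is strictly negative.
Answer: DIVERGES — negative cycle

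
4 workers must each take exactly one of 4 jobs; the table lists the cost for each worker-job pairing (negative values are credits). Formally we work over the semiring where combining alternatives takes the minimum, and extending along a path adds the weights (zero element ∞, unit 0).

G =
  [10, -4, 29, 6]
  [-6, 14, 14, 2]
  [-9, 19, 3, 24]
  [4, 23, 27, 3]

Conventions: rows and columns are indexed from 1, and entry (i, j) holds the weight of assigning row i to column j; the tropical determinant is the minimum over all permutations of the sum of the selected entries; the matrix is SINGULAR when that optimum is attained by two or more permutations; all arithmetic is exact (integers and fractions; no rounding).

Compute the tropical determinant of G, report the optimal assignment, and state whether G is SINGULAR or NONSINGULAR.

σ = (1, 2, 3, 4): 10 + 14 + 3 + 3 = 30
σ = (1, 2, 4, 3): 10 + 14 + 24 + 27 = 75
σ = (1, 3, 2, 4): 10 + 14 + 19 + 3 = 46
σ = (1, 3, 4, 2): 10 + 14 + 24 + 23 = 71
σ = (1, 4, 2, 3): 10 + 2 + 19 + 27 = 58
σ = (1, 4, 3, 2): 10 + 2 + 3 + 23 = 38
σ = (2, 1, 3, 4): (-4) + (-6) + 3 + 3 = -4
σ = (2, 1, 4, 3): (-4) + (-6) + 24 + 27 = 41
σ = (2, 3, 1, 4): (-4) + 14 + (-9) + 3 = 4
σ = (2, 3, 4, 1): (-4) + 14 + 24 + 4 = 38
σ = (2, 4, 1, 3): (-4) + 2 + (-9) + 27 = 16
σ = (2, 4, 3, 1): (-4) + 2 + 3 + 4 = 5
σ = (3, 1, 2, 4): 29 + (-6) + 19 + 3 = 45
σ = (3, 1, 4, 2): 29 + (-6) + 24 + 23 = 70
σ = (3, 2, 1, 4): 29 + 14 + (-9) + 3 = 37
σ = (3, 2, 4, 1): 29 + 14 + 24 + 4 = 71
σ = (3, 4, 1, 2): 29 + 2 + (-9) + 23 = 45
σ = (3, 4, 2, 1): 29 + 2 + 19 + 4 = 54
σ = (4, 1, 2, 3): 6 + (-6) + 19 + 27 = 46
σ = (4, 1, 3, 2): 6 + (-6) + 3 + 23 = 26
σ = (4, 2, 1, 3): 6 + 14 + (-9) + 27 = 38
σ = (4, 2, 3, 1): 6 + 14 + 3 + 4 = 27
σ = (4, 3, 1, 2): 6 + 14 + (-9) + 23 = 34
σ = (4, 3, 2, 1): 6 + 14 + 19 + 4 = 43
Optimal value attained by: σ = (2, 1, 3, 4).
Answer: det⊕(G) = -4; verdict: NONSINGULAR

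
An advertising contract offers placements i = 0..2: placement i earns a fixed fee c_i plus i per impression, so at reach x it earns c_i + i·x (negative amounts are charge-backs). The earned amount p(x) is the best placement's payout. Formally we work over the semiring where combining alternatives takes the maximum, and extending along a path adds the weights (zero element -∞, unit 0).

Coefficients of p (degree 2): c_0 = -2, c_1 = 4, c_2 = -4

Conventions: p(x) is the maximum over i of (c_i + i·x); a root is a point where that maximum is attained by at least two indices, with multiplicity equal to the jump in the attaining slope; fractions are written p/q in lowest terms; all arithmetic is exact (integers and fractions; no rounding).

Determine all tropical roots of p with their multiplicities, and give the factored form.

hull edge (i=0, c=-2) to (i=1, c=4): slope 6, span 1
hull edge (i=1, c=4) to (i=2, c=-4): slope -8, span 1
Factored form: p(x) = -4 ⊗ (x ⊕ (-6)) ⊗ (x ⊕ 8)
Answer: roots = -6 (mult 1), 8 (mult 1)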